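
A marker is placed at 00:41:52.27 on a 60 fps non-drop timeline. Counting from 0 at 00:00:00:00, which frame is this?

150747

Total seconds to the label: (0 × 3600 + 41 × 60 + 52) = 2512.
Frame index = 2512 × 60 + 27 = 150747.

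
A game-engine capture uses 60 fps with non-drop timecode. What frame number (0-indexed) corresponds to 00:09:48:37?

Total seconds to the label: (0 × 3600 + 9 × 60 + 48) = 588.
Frame index = 588 × 60 + 37 = 35317.

frame 35317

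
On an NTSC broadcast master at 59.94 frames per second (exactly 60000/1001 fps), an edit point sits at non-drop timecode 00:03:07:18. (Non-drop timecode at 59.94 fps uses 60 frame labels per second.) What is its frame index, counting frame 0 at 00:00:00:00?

Total seconds to the label: (0 × 3600 + 3 × 60 + 7) = 187.
Frame index = 187 × 60 + 18 = 11238.

frame 11238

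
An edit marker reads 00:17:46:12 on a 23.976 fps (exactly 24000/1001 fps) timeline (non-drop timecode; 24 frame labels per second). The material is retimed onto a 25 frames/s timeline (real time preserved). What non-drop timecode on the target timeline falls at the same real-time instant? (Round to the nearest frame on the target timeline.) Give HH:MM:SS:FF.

Source frame index: (0×3600 + 17×60 + 46) × 24 + 12 = 25596.
Real time: 25596 / (24000/1001) = 2135133/2000 s.
Target frame: (2135133/2000) × (25) = 2135133/80 ≈ 26689.162 → 26689.
At 25 labels/s: frame 26689 → 00:17:47:14.

00:17:47:14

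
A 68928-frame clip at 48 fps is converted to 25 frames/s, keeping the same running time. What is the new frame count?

35900 frames

Target frames = source frames × (target rate / source rate) = 68928 × (25)/(48) = 68928 × 25/48 = 35900.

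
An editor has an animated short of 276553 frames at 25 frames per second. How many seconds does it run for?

Running time = 276553 / (25) = 11062.12 s.

11062.12 seconds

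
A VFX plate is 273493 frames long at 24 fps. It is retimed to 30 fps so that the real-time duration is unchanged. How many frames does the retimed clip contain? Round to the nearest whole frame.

Frames at target rate = 273493 × (30) / (24) = 1367465/4 ≈ 341866.250.
Nearest whole frame: 341866.

341866 frames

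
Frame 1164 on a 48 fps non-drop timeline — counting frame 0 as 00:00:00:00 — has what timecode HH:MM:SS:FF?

1164 ÷ 48 = 24 full seconds, remainder 12 frames.
24 s = 0 h 0 min 24 s.
Timecode: 00:00:24:12.

00:00:24:12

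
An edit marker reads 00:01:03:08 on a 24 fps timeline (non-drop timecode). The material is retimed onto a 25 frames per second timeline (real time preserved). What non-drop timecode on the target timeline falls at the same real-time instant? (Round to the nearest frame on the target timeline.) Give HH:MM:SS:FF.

00:01:03:08

Source frame index: (0×3600 + 1×60 + 3) × 24 + 8 = 1520.
Real time: 1520 / (24) = 190/3 s.
Target frame: (190/3) × (25) = 4750/3 ≈ 1583.333 → 1583.
At 25 labels/s: frame 1583 → 00:01:03:08.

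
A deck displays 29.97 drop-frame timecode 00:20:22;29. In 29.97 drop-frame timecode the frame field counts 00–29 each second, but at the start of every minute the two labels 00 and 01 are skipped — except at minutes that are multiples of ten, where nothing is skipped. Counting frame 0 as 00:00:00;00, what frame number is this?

Complete 10-minute blocks: 2, each 17982 frames → 35964.
Remaining 0 whole minutes in the current block: 0 frames.
Within the current minute: 22 × 30 + 29 = 689. Total = 35964 + 0 + 689 = 36653.

36653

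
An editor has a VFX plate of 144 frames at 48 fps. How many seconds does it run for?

Running time = 144 / (48) = 3 s.

3 seconds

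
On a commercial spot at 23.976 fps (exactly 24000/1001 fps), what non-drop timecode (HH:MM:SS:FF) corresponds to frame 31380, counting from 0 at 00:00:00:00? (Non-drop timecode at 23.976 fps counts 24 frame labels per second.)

00:21:47:12

31380 ÷ 24 = 1307 full seconds, remainder 12 frames.
1307 s = 0 h 21 min 47 s.
Timecode: 00:21:47:12.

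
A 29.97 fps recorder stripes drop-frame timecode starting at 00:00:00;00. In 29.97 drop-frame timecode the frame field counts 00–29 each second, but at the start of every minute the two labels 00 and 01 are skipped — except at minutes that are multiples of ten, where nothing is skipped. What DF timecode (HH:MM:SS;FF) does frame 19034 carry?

Ten DF minutes hold 17982 frames, so frame 19034 lies in block 1 (frames 17982–35963) with 1052 frames into that block.
The block's first minute is 1800 frames and the rest 1798 each; 1052 frames reaches minute 0, so 1 × 18 + 0 × 2 = 18 labels have been skipped so far.
Adding those back, label number 19034 + 18 = 19052 at 30 labels/s is 635 s + 2 f = 0 h 10 min 35 s frame 2, i.e. 00:10:35;02.

00:10:35;02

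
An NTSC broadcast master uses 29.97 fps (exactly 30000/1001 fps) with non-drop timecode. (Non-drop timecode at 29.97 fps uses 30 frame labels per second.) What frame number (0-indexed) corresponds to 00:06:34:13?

Total seconds to the label: (0 × 3600 + 6 × 60 + 34) = 394.
Frame index = 394 × 30 + 13 = 11833.

11833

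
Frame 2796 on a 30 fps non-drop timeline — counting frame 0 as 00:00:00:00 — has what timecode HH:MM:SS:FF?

2796 ÷ 30 = 93 full seconds, remainder 6 frames.
93 s = 0 h 1 min 33 s.
Timecode: 00:01:33:06.

00:01:33:06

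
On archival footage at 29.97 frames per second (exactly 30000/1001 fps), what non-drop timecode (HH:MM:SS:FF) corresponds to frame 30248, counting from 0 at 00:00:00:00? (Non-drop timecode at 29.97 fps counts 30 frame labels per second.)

30248 ÷ 30 = 1008 full seconds, remainder 8 frames.
1008 s = 0 h 16 min 48 s.
Timecode: 00:16:48:08.

00:16:48:08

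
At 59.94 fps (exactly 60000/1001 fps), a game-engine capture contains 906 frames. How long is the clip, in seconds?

15.1151 seconds

Running time = 906 / (60000/1001) = 15.1151 s.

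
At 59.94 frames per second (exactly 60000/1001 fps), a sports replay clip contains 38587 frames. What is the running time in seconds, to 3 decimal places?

Running time = 38587 × 1001/60000 = 38625587/60000 s ≈ 643.760 s.

643.760 seconds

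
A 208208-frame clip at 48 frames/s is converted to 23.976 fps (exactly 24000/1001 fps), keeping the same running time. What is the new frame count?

104000 frames

Target frames = source frames × (target rate / source rate) = 208208 × (24000/1001)/(48) = 208208 × 500/1001 = 104000.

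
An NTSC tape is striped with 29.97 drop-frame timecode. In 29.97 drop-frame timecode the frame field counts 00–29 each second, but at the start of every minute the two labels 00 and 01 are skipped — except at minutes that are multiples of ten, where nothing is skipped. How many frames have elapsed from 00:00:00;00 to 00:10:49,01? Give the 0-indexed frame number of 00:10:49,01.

19453

Complete 10-minute blocks: 1, each 17982 frames → 17982.
Remaining 0 whole minutes in the current block: 0 frames.
Within the current minute: 49 × 30 + 1 = 1471. Total = 17982 + 0 + 1471 = 19453.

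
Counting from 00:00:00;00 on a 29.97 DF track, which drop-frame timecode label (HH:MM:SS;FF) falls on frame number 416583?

Each 10-minute DF block holds 10 × 60 × 30 − 9 × 2 = 17982 frames. 416583 ÷ 17982 → 23 full blocks, remainder 2997.
Within the partial block the first minute is 1800 frames and each further minute 1798, so 1 further minute boundary passed. Total skipped labels = 18 × 23 + 2 × 1 = 416.
Non-drop label index = 416583 + 416 = 416999; at 30 labels/s that is 03:51:39:29, i.e. DF 03:51:39;29.

03:51:39;29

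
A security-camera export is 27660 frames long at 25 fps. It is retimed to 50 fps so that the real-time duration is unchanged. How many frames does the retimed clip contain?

Target frames = source frames × (target rate / source rate) = 27660 × (50)/(25) = 27660 × 2 = 55320.

55320 frames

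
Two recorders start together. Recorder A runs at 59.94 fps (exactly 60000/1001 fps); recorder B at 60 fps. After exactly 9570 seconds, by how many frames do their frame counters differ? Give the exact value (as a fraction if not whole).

52200/91 frames

A emits 60000/1001 × 9570 = 52200000/91 frames; B emits 60 × 9570 = 574200.
Difference = 52200/91 frames (≈ 573.6264); B is ahead of A.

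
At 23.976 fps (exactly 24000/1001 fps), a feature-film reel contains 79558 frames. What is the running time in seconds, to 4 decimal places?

3318.2316 seconds

Running time = 79558 × 1001/24000 = 39818779/12000 s ≈ 3318.2316 s.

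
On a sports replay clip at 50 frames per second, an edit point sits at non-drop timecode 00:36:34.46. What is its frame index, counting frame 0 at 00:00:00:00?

frame 109746

Total seconds to the label: (0 × 3600 + 36 × 60 + 34) = 2194.
Frame index = 2194 × 50 + 46 = 109746.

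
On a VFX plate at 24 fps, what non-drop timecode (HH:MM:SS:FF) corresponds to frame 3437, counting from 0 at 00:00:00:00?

3437 ÷ 24 = 143 full seconds, remainder 5 frames.
143 s = 0 h 2 min 23 s.
Timecode: 00:02:23:05.

00:02:23:05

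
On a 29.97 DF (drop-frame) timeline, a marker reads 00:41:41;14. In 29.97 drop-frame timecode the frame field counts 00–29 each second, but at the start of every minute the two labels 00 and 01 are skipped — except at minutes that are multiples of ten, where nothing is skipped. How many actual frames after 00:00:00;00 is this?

As if non-drop at 30 labels/s: (0 × 3600 + 41 × 60 + 41) × 30 + 14 = 75044.
Minute boundaries passed: 41; those not divisible by 10: 41 − 4 = 37; dropped labels = 2 × 37 = 74.
Actual frame index = 75044 − 74 = 74970.

74970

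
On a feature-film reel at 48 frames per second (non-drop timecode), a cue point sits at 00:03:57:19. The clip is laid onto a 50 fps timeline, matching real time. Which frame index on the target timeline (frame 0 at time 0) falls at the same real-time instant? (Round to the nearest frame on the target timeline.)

frame 11870

Source frame index: (0×3600 + 3×60 + 57) × 48 + 19 = 11395.
Real time: 11395 / (48) = 11395/48 s.
Target frame: (11395/48) × (50) = 284875/24 ≈ 11869.792 → 11870.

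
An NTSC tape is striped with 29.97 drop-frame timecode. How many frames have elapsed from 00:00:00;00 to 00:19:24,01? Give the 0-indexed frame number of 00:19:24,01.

34885

Complete 10-minute blocks: 1, each 17982 frames → 17982.
Remaining 9 whole minutes in the current block: 1800 + 8 × 1798 = 16184 frames.
Within the current minute: 24 × 30 + 1 − 2 = 719 (labels ;00/;01 skipped at this minute). Total = 17982 + 16184 + 719 = 34885.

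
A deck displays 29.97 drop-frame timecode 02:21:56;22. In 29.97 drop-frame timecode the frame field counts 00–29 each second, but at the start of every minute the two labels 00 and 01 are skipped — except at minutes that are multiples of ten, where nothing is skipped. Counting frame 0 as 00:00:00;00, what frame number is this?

255248

As if non-drop at 30 labels/s: (2 × 3600 + 21 × 60 + 56) × 30 + 22 = 255502.
Minute boundaries passed: 141; those not divisible by 10: 141 − 14 = 127; dropped labels = 2 × 127 = 254.
Actual frame index = 255502 − 254 = 255248.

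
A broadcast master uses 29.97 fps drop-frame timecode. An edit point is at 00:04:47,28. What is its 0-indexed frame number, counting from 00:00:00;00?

8630

Complete 10-minute blocks: 0, each 17982 frames → 0.
Remaining 4 whole minutes in the current block: 1800 + 3 × 1798 = 7194 frames.
Within the current minute: 47 × 30 + 28 − 2 = 1436 (labels ;00/;01 skipped at this minute). Total = 0 + 7194 + 1436 = 8630.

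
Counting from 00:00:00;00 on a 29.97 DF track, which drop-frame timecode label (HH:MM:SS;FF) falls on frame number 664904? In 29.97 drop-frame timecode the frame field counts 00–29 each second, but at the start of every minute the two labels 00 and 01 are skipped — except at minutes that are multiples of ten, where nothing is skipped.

06:09:45;20

Each 10-minute DF block holds 10 × 60 × 30 − 9 × 2 = 17982 frames. 664904 ÷ 17982 → 36 full blocks, remainder 17552.
Within the partial block the first minute is 1800 frames and each further minute 1798, so 9 further minute boundaries passed. Total skipped labels = 18 × 36 + 2 × 9 = 666.
Non-drop label index = 664904 + 666 = 665570; at 30 labels/s that is 06:09:45:20, i.e. DF 06:09:45;20.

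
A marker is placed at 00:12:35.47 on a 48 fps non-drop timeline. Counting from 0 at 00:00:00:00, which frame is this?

frame 36287

Total seconds to the label: (0 × 3600 + 12 × 60 + 35) = 755.
Frame index = 755 × 48 + 47 = 36287.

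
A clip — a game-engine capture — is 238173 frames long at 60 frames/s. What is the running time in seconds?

3969.55 seconds

Running time = 238173 / (60) = 3969.55 s.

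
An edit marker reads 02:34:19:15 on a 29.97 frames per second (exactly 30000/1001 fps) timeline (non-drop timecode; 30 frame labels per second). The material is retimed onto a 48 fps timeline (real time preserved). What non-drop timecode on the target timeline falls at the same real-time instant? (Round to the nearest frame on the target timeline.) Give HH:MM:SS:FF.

Source frame index: (2×3600 + 34×60 + 19) × 30 + 15 = 277785.
Real time: 277785 / (30000/1001) = 18537519/2000 s.
Target frame: (18537519/2000) × (48) = 55612557/125 ≈ 444900.456 → 444900.
At 48 labels/s: frame 444900 → 02:34:28:36.

02:34:28:36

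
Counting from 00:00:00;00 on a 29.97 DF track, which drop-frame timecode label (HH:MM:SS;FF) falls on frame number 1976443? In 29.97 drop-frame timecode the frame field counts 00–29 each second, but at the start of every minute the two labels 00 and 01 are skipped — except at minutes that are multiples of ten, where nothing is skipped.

18:19:07;13

Ten DF minutes hold 17982 frames, so frame 1976443 lies in block 109 (frames 1960038–1978019) with 16405 frames into that block.
The block's first minute is 1800 frames and the rest 1798 each; 16405 frames reaches minute 9, so 109 × 18 + 9 × 2 = 1980 labels have been skipped so far.
Adding those back, label number 1976443 + 1980 = 1978423 at 30 labels/s is 65947 s + 13 f = 18 h 19 min 7 s frame 13, i.e. 18:19:07;13.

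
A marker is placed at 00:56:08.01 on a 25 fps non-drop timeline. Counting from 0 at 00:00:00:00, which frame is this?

frame 84201

Total seconds to the label: (0 × 3600 + 56 × 60 + 8) = 3368.
Frame index = 3368 × 25 + 1 = 84201.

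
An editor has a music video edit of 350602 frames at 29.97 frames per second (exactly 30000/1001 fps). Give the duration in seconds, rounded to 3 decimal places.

Running time = 350602 × 1001/30000 = 175476301/15000 s ≈ 11698.420 s.

11698.420 seconds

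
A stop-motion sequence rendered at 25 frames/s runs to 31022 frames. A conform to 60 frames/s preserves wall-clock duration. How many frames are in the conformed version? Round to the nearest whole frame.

74453 frames

Frames at target rate = 31022 × (60) / (25) = 372264/5 ≈ 74452.800.
Nearest whole frame: 74453.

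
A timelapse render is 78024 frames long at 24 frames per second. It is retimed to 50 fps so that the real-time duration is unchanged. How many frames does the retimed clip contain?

162550 frames

Target frames = source frames × (target rate / source rate) = 78024 × (50)/(24) = 78024 × 25/12 = 162550.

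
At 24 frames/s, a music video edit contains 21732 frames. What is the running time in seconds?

Running time = 21732 / (24) = 905.5 s.

905.5 seconds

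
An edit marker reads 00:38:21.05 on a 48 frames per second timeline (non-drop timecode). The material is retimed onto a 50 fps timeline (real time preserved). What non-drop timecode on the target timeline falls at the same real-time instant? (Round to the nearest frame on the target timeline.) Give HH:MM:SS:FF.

Source frame index: (0×3600 + 38×60 + 21) × 48 + 5 = 110453.
Real time: 110453 / (48) = 110453/48 s.
Target frame: (110453/48) × (50) = 2761325/24 ≈ 115055.208 → 115055.
At 50 labels/s: frame 115055 → 00:38:21:05.

00:38:21:05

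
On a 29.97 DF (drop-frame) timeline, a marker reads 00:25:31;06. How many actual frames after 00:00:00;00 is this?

As if non-drop at 30 labels/s: (0 × 3600 + 25 × 60 + 31) × 30 + 6 = 45936.
Minute boundaries passed: 25; those not divisible by 10: 25 − 2 = 23; dropped labels = 2 × 23 = 46.
Actual frame index = 45936 − 46 = 45890.

45890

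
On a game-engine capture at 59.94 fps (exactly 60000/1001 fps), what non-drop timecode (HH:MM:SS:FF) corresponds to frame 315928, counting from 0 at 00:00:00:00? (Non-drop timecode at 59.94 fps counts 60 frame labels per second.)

315928 ÷ 60 = 5265 full seconds, remainder 28 frames.
5265 s = 1 h 27 min 45 s.
Timecode: 01:27:45:28.

01:27:45:28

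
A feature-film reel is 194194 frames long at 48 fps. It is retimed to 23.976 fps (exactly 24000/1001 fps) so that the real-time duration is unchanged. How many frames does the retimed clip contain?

Target frames = source frames × (target rate / source rate) = 194194 × (24000/1001)/(48) = 194194 × 500/1001 = 97000.

97000 frames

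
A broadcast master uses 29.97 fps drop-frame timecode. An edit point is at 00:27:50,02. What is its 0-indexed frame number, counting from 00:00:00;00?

As if non-drop at 30 labels/s: (0 × 3600 + 27 × 60 + 50) × 30 + 2 = 50102.
Minute boundaries passed: 27; those not divisible by 10: 27 − 2 = 25; dropped labels = 2 × 25 = 50.
Actual frame index = 50102 − 50 = 50052.

50052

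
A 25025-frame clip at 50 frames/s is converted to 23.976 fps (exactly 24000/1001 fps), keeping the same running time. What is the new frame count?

Target frames = source frames × (target rate / source rate) = 25025 × (24000/1001)/(50) = 25025 × 480/1001 = 12000.

12000 frames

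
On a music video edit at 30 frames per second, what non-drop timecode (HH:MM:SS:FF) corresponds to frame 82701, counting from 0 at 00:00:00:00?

82701 ÷ 30 = 2756 full seconds, remainder 21 frames.
2756 s = 0 h 45 min 56 s.
Timecode: 00:45:56:21.

00:45:56:21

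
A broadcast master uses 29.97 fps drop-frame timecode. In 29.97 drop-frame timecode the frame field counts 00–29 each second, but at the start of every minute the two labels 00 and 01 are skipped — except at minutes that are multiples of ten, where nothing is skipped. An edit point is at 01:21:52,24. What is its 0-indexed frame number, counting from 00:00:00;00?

147238

Complete 10-minute blocks: 8, each 17982 frames → 143856.
Remaining 1 whole minute in the current block: 1800 + 0 × 1798 = 1800 frames.
Within the current minute: 52 × 30 + 24 − 2 = 1582 (labels ;00/;01 skipped at this minute). Total = 143856 + 1800 + 1582 = 147238.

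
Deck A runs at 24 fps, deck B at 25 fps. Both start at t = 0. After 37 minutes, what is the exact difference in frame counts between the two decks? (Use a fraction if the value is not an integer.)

37 min = 2220 s.
A emits 24 × 2220 = 53280 frames; B emits 25 × 2220 = 55500.
Difference = 2220 frames; B is ahead of A.

2220 frames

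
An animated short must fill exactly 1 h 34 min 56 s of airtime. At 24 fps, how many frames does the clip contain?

1 h 34 min 56 s = 5696 s.
Frames = 5696 × 24 = 136704.

136704 frames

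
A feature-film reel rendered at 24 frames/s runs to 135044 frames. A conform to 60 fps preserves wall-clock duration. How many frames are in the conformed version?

337610 frames

Target frames = source frames × (target rate / source rate) = 135044 × (60)/(24) = 135044 × 5/2 = 337610.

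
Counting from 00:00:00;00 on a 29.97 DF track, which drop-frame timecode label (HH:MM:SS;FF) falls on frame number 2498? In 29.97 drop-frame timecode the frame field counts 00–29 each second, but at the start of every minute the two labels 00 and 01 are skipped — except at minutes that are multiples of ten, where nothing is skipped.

00:01:23;10

Ten DF minutes hold 17982 frames, so frame 2498 lies in block 0 (frames 0–17981) with 2498 frames into that block.
The block's first minute is 1800 frames and the rest 1798 each; 2498 frames reaches minute 1, so 0 × 18 + 1 × 2 = 2 labels have been skipped so far.
Adding those back, label number 2498 + 2 = 2500 at 30 labels/s is 83 s + 10 f = 0 h 1 min 23 s frame 10, i.e. 00:01:23;10.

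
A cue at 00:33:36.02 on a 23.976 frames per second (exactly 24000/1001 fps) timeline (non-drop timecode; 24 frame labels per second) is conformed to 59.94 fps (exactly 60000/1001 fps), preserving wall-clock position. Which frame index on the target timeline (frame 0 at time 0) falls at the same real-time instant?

frame 120965

Source frame index: (0×3600 + 33×60 + 36) × 24 + 2 = 48386.
Real time: 48386 / (24000/1001) = 24217193/12000 s.
Target frame: (24217193/12000) × (60000/1001) = 120965.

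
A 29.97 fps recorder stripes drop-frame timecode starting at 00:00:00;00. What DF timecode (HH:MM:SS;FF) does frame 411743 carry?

Ten DF minutes hold 17982 frames, so frame 411743 lies in block 22 (frames 395604–413585) with 16139 frames into that block.
The block's first minute is 1800 frames and the rest 1798 each; 16139 frames reaches minute 8, so 22 × 18 + 8 × 2 = 412 labels have been skipped so far.
Adding those back, label number 411743 + 412 = 412155 at 30 labels/s is 13738 s + 15 f = 3 h 48 min 58 s frame 15, i.e. 03:48:58;15.

03:48:58;15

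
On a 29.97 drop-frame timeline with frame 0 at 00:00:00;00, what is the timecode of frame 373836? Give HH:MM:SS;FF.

03:27:53;20

Each 10-minute DF block holds 10 × 60 × 30 − 9 × 2 = 17982 frames. 373836 ÷ 17982 → 20 full blocks, remainder 14196.
Within the partial block the first minute is 1800 frames and each further minute 1798, so 7 further minute boundaries passed. Total skipped labels = 18 × 20 + 2 × 7 = 374.
Non-drop label index = 373836 + 374 = 374210; at 30 labels/s that is 03:27:53:20, i.e. DF 03:27:53;20.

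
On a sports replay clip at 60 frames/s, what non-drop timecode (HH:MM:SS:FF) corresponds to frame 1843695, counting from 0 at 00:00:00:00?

1843695 ÷ 60 = 30728 full seconds, remainder 15 frames.
30728 s = 8 h 32 min 8 s.
Timecode: 08:32:08:15.

08:32:08:15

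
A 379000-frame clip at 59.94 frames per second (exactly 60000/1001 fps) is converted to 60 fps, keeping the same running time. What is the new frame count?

379379 frames

Target frames = source frames × (target rate / source rate) = 379000 × (60)/(60000/1001) = 379000 × 1001/1000 = 379379.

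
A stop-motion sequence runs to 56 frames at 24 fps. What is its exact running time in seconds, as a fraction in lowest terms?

Running time = 56 ÷ (24) = 56 × 1/24 = 7/3 s.

7/3 seconds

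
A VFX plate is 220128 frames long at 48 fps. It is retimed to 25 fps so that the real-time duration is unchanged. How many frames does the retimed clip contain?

Target frames = source frames × (target rate / source rate) = 220128 × (25)/(48) = 220128 × 25/48 = 114650.

114650 frames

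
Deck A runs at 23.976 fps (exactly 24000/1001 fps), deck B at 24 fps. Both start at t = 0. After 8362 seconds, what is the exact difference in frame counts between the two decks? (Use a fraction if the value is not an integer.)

A emits 24000/1001 × 8362 = 200688000/1001 frames; B emits 24 × 8362 = 200688.
Difference = 200688/1001 frames (≈ 200.4875); B is ahead of A.

200688/1001 frames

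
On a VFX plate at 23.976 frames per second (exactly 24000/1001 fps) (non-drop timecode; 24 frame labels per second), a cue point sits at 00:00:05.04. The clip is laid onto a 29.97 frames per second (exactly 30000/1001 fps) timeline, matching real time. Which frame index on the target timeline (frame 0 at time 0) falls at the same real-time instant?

frame 155

Source frame index: (0×3600 + 0×60 + 5) × 24 + 4 = 124.
Real time: 124 / (24000/1001) = 31031/6000 s.
Target frame: (31031/6000) × (30000/1001) = 155.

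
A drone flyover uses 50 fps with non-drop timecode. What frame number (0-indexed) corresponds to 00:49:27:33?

148383

Total seconds to the label: (0 × 3600 + 49 × 60 + 27) = 2967.
Frame index = 2967 × 50 + 33 = 148383.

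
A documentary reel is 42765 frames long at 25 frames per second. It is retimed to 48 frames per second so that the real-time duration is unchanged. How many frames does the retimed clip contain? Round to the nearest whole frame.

Frames at target rate = 42765 × (48) / (25) = 410544/5 ≈ 82108.800.
Nearest whole frame: 82109.

82109 frames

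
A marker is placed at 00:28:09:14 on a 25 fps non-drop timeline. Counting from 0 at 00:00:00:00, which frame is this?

42239

Total seconds to the label: (0 × 3600 + 28 × 60 + 9) = 1689.
Frame index = 1689 × 25 + 14 = 42239.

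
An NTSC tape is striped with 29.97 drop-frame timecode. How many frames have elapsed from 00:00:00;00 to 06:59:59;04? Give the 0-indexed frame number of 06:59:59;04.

755218

Complete 10-minute blocks: 41, each 17982 frames → 737262.
Remaining 9 whole minutes in the current block: 1800 + 8 × 1798 = 16184 frames.
Within the current minute: 59 × 30 + 4 − 2 = 1772 (labels ;00/;01 skipped at this minute). Total = 737262 + 16184 + 1772 = 755218.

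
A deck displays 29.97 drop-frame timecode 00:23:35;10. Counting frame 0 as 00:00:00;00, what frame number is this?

42418

Complete 10-minute blocks: 2, each 17982 frames → 35964.
Remaining 3 whole minutes in the current block: 1800 + 2 × 1798 = 5396 frames.
Within the current minute: 35 × 30 + 10 − 2 = 1058 (labels ;00/;01 skipped at this minute). Total = 35964 + 5396 + 1058 = 42418.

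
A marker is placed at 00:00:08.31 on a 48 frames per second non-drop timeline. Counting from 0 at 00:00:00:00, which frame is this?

415

Total seconds to the label: (0 × 3600 + 0 × 60 + 8) = 8.
Frame index = 8 × 48 + 31 = 415.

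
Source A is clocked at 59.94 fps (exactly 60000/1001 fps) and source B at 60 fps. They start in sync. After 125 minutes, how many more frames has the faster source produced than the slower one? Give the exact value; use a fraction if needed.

450000/1001 frames

125 min = 7500 s.
A emits 60000/1001 × 7500 = 450000000/1001 frames; B emits 60 × 7500 = 450000.
Difference = 450000/1001 frames (≈ 449.5504); B is ahead of A.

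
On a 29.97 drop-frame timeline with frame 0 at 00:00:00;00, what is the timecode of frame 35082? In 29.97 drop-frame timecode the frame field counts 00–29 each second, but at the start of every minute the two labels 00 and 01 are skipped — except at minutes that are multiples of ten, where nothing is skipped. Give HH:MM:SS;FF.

00:19:30;18

Each 10-minute DF block holds 10 × 60 × 30 − 9 × 2 = 17982 frames. 35082 ÷ 17982 → 1 full block, remainder 17100.
Within the partial block the first minute is 1800 frames and each further minute 1798, so 9 further minute boundaries passed. Total skipped labels = 18 × 1 + 2 × 9 = 36.
Non-drop label index = 35082 + 36 = 35118; at 30 labels/s that is 00:19:30:18, i.e. DF 00:19:30;18.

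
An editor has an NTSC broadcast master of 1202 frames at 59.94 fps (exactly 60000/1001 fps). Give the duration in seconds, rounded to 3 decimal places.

20.053 seconds

Running time = 1202 × 1001/60000 = 601601/30000 s ≈ 20.053 s.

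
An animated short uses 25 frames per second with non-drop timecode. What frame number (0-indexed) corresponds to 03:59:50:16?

frame 359766

Total seconds to the label: (3 × 3600 + 59 × 60 + 50) = 14390.
Frame index = 14390 × 25 + 16 = 359766.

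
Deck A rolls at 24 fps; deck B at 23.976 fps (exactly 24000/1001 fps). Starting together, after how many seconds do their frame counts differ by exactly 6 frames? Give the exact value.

The gap grows by |24000/1001 − 24| = 24/1001 frames per second.
Time for a 6-frame gap: 6 ÷ (24/1001) = 250.25 s.

250.25 seconds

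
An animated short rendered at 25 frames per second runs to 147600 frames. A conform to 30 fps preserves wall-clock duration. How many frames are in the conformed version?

Target frames = source frames × (target rate / source rate) = 147600 × (30)/(25) = 147600 × 6/5 = 177120.

177120 frames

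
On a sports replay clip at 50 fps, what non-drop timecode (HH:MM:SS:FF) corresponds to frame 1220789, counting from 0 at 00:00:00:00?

06:46:55:39

1220789 ÷ 50 = 24415 full seconds, remainder 39 frames.
24415 s = 6 h 46 min 55 s.
Timecode: 06:46:55:39.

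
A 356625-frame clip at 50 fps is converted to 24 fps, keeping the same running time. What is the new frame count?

171180 frames

Target frames = source frames × (target rate / source rate) = 356625 × (24)/(50) = 356625 × 12/25 = 171180.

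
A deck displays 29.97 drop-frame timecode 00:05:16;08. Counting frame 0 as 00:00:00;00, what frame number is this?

Complete 10-minute blocks: 0, each 17982 frames → 0.
Remaining 5 whole minutes in the current block: 1800 + 4 × 1798 = 8992 frames.
Within the current minute: 16 × 30 + 8 − 2 = 486 (labels ;00/;01 skipped at this minute). Total = 0 + 8992 + 486 = 9478.

9478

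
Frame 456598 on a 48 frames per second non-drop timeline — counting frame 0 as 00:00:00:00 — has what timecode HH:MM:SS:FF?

456598 ÷ 48 = 9512 full seconds, remainder 22 frames.
9512 s = 2 h 38 min 32 s.
Timecode: 02:38:32:22.

02:38:32:22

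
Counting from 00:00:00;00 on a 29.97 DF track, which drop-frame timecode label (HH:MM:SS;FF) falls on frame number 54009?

Each 10-minute DF block holds 10 × 60 × 30 − 9 × 2 = 17982 frames. 54009 ÷ 17982 → 3 full blocks, remainder 63.
Within the partial block the first minute is 1800 frames and each further minute 1798, so 0 further minute boundaries passed. Total skipped labels = 18 × 3 + 2 × 0 = 54.
Non-drop label index = 54009 + 54 = 54063; at 30 labels/s that is 00:30:02:03, i.e. DF 00:30:02;03.

00:30:02;03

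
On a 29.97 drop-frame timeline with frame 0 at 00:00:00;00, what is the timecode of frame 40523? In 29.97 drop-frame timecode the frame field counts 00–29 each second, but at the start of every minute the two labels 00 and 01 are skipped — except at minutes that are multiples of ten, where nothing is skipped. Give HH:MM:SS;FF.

Ten DF minutes hold 17982 frames, so frame 40523 lies in block 2 (frames 35964–53945) with 4559 frames into that block.
The block's first minute is 1800 frames and the rest 1798 each; 4559 frames reaches minute 2, so 2 × 18 + 2 × 2 = 40 labels have been skipped so far.
Adding those back, label number 40523 + 40 = 40563 at 30 labels/s is 1352 s + 3 f = 0 h 22 min 32 s frame 3, i.e. 00:22:32;03.

00:22:32;03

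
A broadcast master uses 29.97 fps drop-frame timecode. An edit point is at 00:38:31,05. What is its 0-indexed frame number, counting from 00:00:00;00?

Complete 10-minute blocks: 3, each 17982 frames → 53946.
Remaining 8 whole minutes in the current block: 1800 + 7 × 1798 = 14386 frames.
Within the current minute: 31 × 30 + 5 − 2 = 933 (labels ;00/;01 skipped at this minute). Total = 53946 + 14386 + 933 = 69265.

69265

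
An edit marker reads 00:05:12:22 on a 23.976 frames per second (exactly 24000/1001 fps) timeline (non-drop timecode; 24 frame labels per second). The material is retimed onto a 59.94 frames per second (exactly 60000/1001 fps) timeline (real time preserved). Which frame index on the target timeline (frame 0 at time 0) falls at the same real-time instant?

Source frame index: (0×3600 + 5×60 + 12) × 24 + 22 = 7510.
Real time: 7510 / (24000/1001) = 751751/2400 s.
Target frame: (751751/2400) × (60000/1001) = 18775.

frame 18775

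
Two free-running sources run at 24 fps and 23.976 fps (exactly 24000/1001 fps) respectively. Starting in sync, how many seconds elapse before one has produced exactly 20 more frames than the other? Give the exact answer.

5005/6 seconds

The gap grows by |24000/1001 − 24| = 24/1001 frames per second.
Time for a 20-frame gap: 20 ÷ (24/1001) = 5005/6 s.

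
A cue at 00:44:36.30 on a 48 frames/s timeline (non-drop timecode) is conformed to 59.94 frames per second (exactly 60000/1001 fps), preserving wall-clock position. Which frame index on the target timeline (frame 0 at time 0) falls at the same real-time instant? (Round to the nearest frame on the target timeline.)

Source frame index: (0×3600 + 44×60 + 36) × 48 + 30 = 128478.
Real time: 128478 / (48) = 21413/8 s.
Target frame: (21413/8) × (60000/1001) = 22942500/143 ≈ 160437.063 → 160437.

frame 160437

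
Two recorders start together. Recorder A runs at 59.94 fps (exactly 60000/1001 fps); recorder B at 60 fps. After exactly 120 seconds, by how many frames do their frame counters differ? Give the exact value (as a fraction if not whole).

A emits 60000/1001 × 120 = 7200000/1001 frames; B emits 60 × 120 = 7200.
Difference = 7200/1001 frames (≈ 7.1928); B is ahead of A.

7200/1001 frames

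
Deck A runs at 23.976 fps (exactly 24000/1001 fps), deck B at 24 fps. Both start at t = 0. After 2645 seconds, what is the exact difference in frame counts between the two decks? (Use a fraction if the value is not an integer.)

63480/1001 frames

A emits 24000/1001 × 2645 = 63480000/1001 frames; B emits 24 × 2645 = 63480.
Difference = 63480/1001 frames (≈ 63.4166); B is ahead of A.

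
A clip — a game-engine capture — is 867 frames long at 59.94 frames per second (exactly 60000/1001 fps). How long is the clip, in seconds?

Running time = 867 / (60000/1001) = 14.46445 s.

14.46445 seconds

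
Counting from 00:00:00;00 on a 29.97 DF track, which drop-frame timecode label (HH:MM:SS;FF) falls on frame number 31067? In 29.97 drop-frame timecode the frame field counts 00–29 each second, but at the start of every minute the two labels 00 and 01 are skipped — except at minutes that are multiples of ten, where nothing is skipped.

00:17:16;19

Each 10-minute DF block holds 10 × 60 × 30 − 9 × 2 = 17982 frames. 31067 ÷ 17982 → 1 full block, remainder 13085.
Within the partial block the first minute is 1800 frames and each further minute 1798, so 7 further minute boundaries passed. Total skipped labels = 18 × 1 + 2 × 7 = 32.
Non-drop label index = 31067 + 32 = 31099; at 30 labels/s that is 00:17:16:19, i.e. DF 00:17:16;19.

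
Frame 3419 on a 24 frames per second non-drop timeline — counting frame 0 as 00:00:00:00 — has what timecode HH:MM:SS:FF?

3419 ÷ 24 = 142 full seconds, remainder 11 frames.
142 s = 0 h 2 min 22 s.
Timecode: 00:02:22:11.

00:02:22:11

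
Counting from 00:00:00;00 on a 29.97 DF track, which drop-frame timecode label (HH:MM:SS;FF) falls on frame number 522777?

04:50:43;09

Ten DF minutes hold 17982 frames, so frame 522777 lies in block 29 (frames 521478–539459) with 1299 frames into that block.
The block's first minute is 1800 frames and the rest 1798 each; 1299 frames reaches minute 0, so 29 × 18 + 0 × 2 = 522 labels have been skipped so far.
Adding those back, label number 522777 + 522 = 523299 at 30 labels/s is 17443 s + 9 f = 4 h 50 min 43 s frame 9, i.e. 04:50:43;09.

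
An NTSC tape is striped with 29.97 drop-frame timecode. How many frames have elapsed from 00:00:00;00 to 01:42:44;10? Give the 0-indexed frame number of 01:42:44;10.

Complete 10-minute blocks: 10, each 17982 frames → 179820.
Remaining 2 whole minutes in the current block: 1800 + 1 × 1798 = 3598 frames.
Within the current minute: 44 × 30 + 10 − 2 = 1328 (labels ;00/;01 skipped at this minute). Total = 179820 + 3598 + 1328 = 184746.

184746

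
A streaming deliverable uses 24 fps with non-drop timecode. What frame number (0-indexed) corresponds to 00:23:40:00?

Total seconds to the label: (0 × 3600 + 23 × 60 + 40) = 1420.
Frame index = 1420 × 24 + 0 = 34080.

frame 34080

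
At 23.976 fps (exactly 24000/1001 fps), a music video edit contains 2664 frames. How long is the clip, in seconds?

Running time = 2664 / (24000/1001) = 111.111 s.

111.111 seconds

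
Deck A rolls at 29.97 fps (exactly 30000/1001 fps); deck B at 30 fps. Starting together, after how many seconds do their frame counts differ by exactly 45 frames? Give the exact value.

The gap grows by |30 − 30000/1001| = 30/1001 frames per second.
Time for a 45-frame gap: 45 ÷ (30/1001) = 1501.5 s.

1501.5 seconds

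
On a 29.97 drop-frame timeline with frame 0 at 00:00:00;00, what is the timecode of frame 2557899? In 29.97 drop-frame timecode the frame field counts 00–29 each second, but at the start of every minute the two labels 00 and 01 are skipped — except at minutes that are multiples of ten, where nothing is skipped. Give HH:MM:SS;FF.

Ten DF minutes hold 17982 frames, so frame 2557899 lies in block 142 (frames 2553444–2571425) with 4455 frames into that block.
The block's first minute is 1800 frames and the rest 1798 each; 4455 frames reaches minute 2, so 142 × 18 + 2 × 2 = 2560 labels have been skipped so far.
Adding those back, label number 2557899 + 2560 = 2560459 at 30 labels/s is 85348 s + 19 f = 23 h 42 min 28 s frame 19, i.e. 23:42:28;19.

23:42:28;19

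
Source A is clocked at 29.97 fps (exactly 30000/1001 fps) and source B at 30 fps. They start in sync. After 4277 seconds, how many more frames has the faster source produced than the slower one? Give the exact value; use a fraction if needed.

A emits 30000/1001 × 4277 = 1410000/11 frames; B emits 30 × 4277 = 128310.
Difference = 1410/11 frames (≈ 128.1818); B is ahead of A.

1410/11 frames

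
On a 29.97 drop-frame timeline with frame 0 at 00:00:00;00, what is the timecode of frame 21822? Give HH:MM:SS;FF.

00:12:08;04

Each 10-minute DF block holds 10 × 60 × 30 − 9 × 2 = 17982 frames. 21822 ÷ 17982 → 1 full block, remainder 3840.
Within the partial block the first minute is 1800 frames and each further minute 1798, so 2 further minute boundaries passed. Total skipped labels = 18 × 1 + 2 × 2 = 22.
Non-drop label index = 21822 + 22 = 21844; at 30 labels/s that is 00:12:08:04, i.e. DF 00:12:08;04.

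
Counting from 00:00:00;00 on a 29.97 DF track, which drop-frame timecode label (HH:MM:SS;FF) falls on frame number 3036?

00:01:41;08

Ten DF minutes hold 17982 frames, so frame 3036 lies in block 0 (frames 0–17981) with 3036 frames into that block.
The block's first minute is 1800 frames and the rest 1798 each; 3036 frames reaches minute 1, so 0 × 18 + 1 × 2 = 2 labels have been skipped so far.
Adding those back, label number 3036 + 2 = 3038 at 30 labels/s is 101 s + 8 f = 0 h 1 min 41 s frame 8, i.e. 00:01:41;08.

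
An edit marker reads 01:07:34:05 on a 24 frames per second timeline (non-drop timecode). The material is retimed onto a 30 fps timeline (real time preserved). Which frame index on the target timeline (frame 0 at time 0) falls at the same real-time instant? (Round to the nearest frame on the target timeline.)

frame 121626

Source frame index: (1×3600 + 7×60 + 34) × 24 + 5 = 97301.
Real time: 97301 / (24) = 97301/24 s.
Target frame: (97301/24) × (30) = 486505/4 ≈ 121626.250 → 121626.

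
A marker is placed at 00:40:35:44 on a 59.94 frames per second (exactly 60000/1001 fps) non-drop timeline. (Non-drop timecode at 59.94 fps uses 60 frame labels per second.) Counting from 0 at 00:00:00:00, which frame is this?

Total seconds to the label: (0 × 3600 + 40 × 60 + 35) = 2435.
Frame index = 2435 × 60 + 44 = 146144.

frame 146144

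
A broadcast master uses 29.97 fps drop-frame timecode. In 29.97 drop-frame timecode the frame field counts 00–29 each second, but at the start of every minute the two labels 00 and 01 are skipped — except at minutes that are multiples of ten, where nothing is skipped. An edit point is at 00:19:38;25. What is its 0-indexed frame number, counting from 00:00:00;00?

Complete 10-minute blocks: 1, each 17982 frames → 17982.
Remaining 9 whole minutes in the current block: 1800 + 8 × 1798 = 16184 frames.
Within the current minute: 38 × 30 + 25 − 2 = 1163 (labels ;00/;01 skipped at this minute). Total = 17982 + 16184 + 1163 = 35329.

35329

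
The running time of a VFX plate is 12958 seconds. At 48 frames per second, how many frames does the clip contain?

Frames = 12958 × 48 = 621984.

621984 frames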